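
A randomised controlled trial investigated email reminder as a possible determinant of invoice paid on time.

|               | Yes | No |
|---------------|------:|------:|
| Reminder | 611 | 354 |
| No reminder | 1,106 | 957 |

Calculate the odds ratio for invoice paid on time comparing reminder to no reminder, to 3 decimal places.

Cells: a = 611, b = 354, c = 1106, d = 957.
OR = (a·d)/(b·c) = (611 × 957) / (354 × 1106) = 584727 / 391524 = 1.49346
The odds of invoice paid on time are about 1.49 times as high in the reminder group.

1.493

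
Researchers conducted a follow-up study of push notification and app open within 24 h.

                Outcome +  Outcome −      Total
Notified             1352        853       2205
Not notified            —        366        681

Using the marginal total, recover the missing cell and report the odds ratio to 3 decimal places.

1.842

The missing cell is in the unexposed row: 681 − 366 = 315.
So a = 1352, b = 853, c = 315, d = 366.
OR = (a·d)/(b·c) = (1352 × 366) / (853 × 315) = 494832 / 268695 = 1.84161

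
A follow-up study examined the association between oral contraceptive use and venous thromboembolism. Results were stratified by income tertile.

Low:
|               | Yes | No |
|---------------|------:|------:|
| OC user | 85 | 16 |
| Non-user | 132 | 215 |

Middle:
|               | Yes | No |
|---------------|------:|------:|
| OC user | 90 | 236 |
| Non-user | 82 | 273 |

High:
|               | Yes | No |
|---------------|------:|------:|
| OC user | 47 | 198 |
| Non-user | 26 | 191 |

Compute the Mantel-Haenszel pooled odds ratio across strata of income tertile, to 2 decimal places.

2.18

OR_MH = Σ(aᵢdᵢ/nᵢ) / Σ(bᵢcᵢ/nᵢ), where nᵢ is the stratum total.
Stratum 1 (Low): n = 448; a·d/n = 85·215/448 = 40.7924; b·c/n = 16·132/448 = 4.7143
Stratum 2 (Middle): n = 681; a·d/n = 90·273/681 = 36.0793; b·c/n = 236·82/681 = 28.4170
Stratum 3 (High): n = 462; a·d/n = 47·191/462 = 19.4307; b·c/n = 198·26/462 = 11.1429
OR_MH = (40.7924 + 36.0793 + 19.4307) / (4.7143 + 28.4170 + 11.1429) = 96.3024 / 44.2742 = 2.17514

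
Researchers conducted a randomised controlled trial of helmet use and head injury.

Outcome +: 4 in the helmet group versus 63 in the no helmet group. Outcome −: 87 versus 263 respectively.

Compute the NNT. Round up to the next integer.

7

Risk in treated group = 4/91 = 0.04396; risk in control = 63/326 = 0.19325.
Absolute risk reduction = 0.19325 − 0.04396 = 0.14930
NNT = 1 / ARR = 1 / 0.14930 = 6.698 → round up → 7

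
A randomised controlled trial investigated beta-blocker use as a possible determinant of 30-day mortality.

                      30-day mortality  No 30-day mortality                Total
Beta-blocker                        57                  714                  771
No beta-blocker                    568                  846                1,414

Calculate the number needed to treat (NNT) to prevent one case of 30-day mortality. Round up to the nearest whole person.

4

Risk in treated group = 57/771 = 0.07393; risk in control = 568/1414 = 0.40170.
Absolute risk reduction = 0.40170 − 0.07393 = 0.32777
NNT = 1 / ARR = 1 / 0.32777 = 3.051 → round up → 4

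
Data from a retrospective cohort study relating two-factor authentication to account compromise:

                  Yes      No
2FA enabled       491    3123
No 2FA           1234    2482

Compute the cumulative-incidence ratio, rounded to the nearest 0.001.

Cells: a = 491, b = 3123, c = 1234, d = 2482.
Risk in exposed = 491/3614 = 0.13586; risk in unexposed = 1234/3716 = 0.33208.
RR = 0.13586 / 0.33208 = 0.40912
The risk is 59% lower among the exposed than among the unexposed.

0.409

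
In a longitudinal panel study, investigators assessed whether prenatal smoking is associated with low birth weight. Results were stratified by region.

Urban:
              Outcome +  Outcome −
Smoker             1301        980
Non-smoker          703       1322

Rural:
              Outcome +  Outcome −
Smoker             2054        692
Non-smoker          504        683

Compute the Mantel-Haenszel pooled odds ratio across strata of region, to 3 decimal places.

3.041

OR_MH = Σ(aᵢdᵢ/nᵢ) / Σ(bᵢcᵢ/nᵢ), where nᵢ is the stratum total.
Stratum 1 (Urban): n = 4306; a·d/n = 1301·1322/4306 = 399.4245; b·c/n = 980·703/4306 = 159.9954
Stratum 2 (Rural): n = 3933; a·d/n = 2054·683/3933 = 356.6951; b·c/n = 692·504/3933 = 88.6773
OR_MH = (399.4245 + 356.6951) / (159.9954 + 88.6773) = 756.1197 / 248.6727 = 3.04062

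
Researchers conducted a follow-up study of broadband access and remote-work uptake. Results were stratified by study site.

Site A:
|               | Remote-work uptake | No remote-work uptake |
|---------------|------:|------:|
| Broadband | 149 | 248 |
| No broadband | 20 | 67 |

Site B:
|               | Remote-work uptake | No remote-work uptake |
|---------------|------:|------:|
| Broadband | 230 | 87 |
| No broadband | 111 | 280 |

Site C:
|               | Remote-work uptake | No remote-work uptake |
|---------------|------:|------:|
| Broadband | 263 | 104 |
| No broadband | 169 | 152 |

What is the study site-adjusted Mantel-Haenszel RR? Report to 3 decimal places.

RR_MH = Σ(aᵢ·n₀ᵢ/nᵢ) / Σ(cᵢ·n₁ᵢ/nᵢ), with n₁ᵢ = aᵢ+bᵢ (exposed), n₀ᵢ = cᵢ+dᵢ (unexposed), nᵢ = n₁ᵢ+n₀ᵢ.
Stratum 1 (Site A): n₁ = 397, n₀ = 87, n = 484; a·n₀/n = 149·87/484 = 26.7831; c·n₁/n = 20·397/484 = 16.4050
Stratum 2 (Site B): n₁ = 317, n₀ = 391, n = 708; a·n₀/n = 230·391/708 = 127.0198; c·n₁/n = 111·317/708 = 49.6992
Stratum 3 (Site C): n₁ = 367, n₀ = 321, n = 688; a·n₀/n = 263·321/688 = 122.7078; c·n₁/n = 169·367/688 = 90.1497
RR_MH = (26.7831 + 127.0198 + 122.7078) / (16.4050 + 49.6992 + 90.1497) = 276.5107 / 156.2538 = 1.76963

1.770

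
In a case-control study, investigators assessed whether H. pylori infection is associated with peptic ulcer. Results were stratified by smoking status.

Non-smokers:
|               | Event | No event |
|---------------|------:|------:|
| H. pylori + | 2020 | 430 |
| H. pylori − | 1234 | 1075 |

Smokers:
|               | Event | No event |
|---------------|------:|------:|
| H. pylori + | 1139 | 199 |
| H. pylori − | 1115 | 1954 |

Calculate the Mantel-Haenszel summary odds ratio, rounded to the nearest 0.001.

5.940

OR_MH = Σ(aᵢdᵢ/nᵢ) / Σ(bᵢcᵢ/nᵢ), where nᵢ is the stratum total.
Stratum 1 (Non-smokers): n = 4759; a·d/n = 2020·1075/4759 = 456.2933; b·c/n = 430·1234/4759 = 111.4982
Stratum 2 (Smokers): n = 4407; a·d/n = 1139·1954/4407 = 505.0161; b·c/n = 199·1115/4407 = 50.3483
OR_MH = (456.2933 + 505.0161) / (111.4982 + 50.3483) = 961.3094 / 161.8465 = 5.93964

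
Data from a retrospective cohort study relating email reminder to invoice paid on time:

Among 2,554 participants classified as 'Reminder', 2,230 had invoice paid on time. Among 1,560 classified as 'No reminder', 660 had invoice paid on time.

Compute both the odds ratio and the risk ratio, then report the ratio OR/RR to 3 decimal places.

From the description: a = 2230, b = 324, c = 660, d = 900.
OR = (2230·900)/(324·660) = 2007000/213840 = 9.38552
Risk in exposed = 2230/2554 = 0.87314; risk in unexposed = 660/1560 = 0.42308; RR = 2.06379
OR/RR = 9.38552 / 2.06379 = 4.54772
The outcome is not rare, so the OR lies further from 1 than the RR.

4.548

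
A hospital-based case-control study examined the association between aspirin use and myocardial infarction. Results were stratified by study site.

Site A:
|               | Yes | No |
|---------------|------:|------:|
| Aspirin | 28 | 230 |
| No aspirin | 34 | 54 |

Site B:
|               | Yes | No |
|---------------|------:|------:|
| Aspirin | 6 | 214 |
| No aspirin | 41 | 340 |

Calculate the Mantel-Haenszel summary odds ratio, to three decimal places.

0.209

OR_MH = Σ(aᵢdᵢ/nᵢ) / Σ(bᵢcᵢ/nᵢ), where nᵢ is the stratum total.
Stratum 1 (Site A): n = 346; a·d/n = 28·54/346 = 4.3699; b·c/n = 230·34/346 = 22.6012
Stratum 2 (Site B): n = 601; a·d/n = 6·340/601 = 3.3943; b·c/n = 214·41/601 = 14.5990
OR_MH = (4.3699 + 3.3943) / (22.6012 + 14.5990) = 7.7643 / 37.2002 = 0.20872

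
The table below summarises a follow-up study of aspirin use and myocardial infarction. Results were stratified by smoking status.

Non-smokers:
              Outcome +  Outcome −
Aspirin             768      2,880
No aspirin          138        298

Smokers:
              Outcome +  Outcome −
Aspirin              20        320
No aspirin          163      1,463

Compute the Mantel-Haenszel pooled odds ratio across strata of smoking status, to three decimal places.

0.573

OR_MH = Σ(aᵢdᵢ/nᵢ) / Σ(bᵢcᵢ/nᵢ), where nᵢ is the stratum total.
Stratum 1 (Non-smokers): n = 4084; a·d/n = 768·298/4084 = 56.0392; b·c/n = 2880·138/4084 = 97.3164
Stratum 2 (Smokers): n = 1966; a·d/n = 20·1463/1966 = 14.8830; b·c/n = 320·163/1966 = 26.5310
OR_MH = (56.0392 + 14.8830) / (97.3164 + 26.5310) = 70.9222 / 123.8474 = 0.57266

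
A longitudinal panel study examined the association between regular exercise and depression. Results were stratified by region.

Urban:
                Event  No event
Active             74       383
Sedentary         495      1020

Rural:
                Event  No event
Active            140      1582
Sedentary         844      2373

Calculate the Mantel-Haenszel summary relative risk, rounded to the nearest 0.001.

RR_MH = Σ(aᵢ·n₀ᵢ/nᵢ) / Σ(cᵢ·n₁ᵢ/nᵢ), with n₁ᵢ = aᵢ+bᵢ (exposed), n₀ᵢ = cᵢ+dᵢ (unexposed), nᵢ = n₁ᵢ+n₀ᵢ.
Stratum 1 (Urban): n₁ = 457, n₀ = 1515, n = 1972; a·n₀/n = 74·1515/1972 = 56.8509; c·n₁/n = 495·457/1972 = 114.7135
Stratum 2 (Rural): n₁ = 1722, n₀ = 3217, n = 4939; a·n₀/n = 140·3217/4939 = 91.1885; c·n₁/n = 844·1722/4939 = 294.2636
RR_MH = (56.8509 + 91.1885) / (114.7135 + 294.2636) = 148.0394 / 408.9771 = 0.36197

0.362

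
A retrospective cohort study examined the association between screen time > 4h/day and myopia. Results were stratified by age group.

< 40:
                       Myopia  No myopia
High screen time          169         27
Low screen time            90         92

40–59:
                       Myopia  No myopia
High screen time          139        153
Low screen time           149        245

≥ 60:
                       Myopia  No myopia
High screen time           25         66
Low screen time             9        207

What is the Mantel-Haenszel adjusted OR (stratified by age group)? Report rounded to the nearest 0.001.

2.588

OR_MH = Σ(aᵢdᵢ/nᵢ) / Σ(bᵢcᵢ/nᵢ), where nᵢ is the stratum total.
Stratum 1 (< 40): n = 378; a·d/n = 169·92/378 = 41.1323; b·c/n = 27·90/378 = 6.4286
Stratum 2 (40–59): n = 686; a·d/n = 139·245/686 = 49.6429; b·c/n = 153·149/686 = 33.2318
Stratum 3 (≥ 60): n = 307; a·d/n = 25·207/307 = 16.8567; b·c/n = 66·9/307 = 1.9349
OR_MH = (41.1323 + 49.6429 + 16.8567) / (6.4286 + 33.2318 + 1.9349) = 107.6318 / 41.5952 = 2.58760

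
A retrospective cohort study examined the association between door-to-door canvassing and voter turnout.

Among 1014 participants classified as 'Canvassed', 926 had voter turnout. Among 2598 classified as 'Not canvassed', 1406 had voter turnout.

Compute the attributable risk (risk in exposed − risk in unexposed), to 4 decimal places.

From the description: a = 926, b = 88, c = 1406, d = 1192.
Risk in exposed = 926/1014 = 0.913215; risk in unexposed = 1406/2598 = 0.541186.
Risk difference = 0.913215 − 0.541186 = 0.372029

0.3720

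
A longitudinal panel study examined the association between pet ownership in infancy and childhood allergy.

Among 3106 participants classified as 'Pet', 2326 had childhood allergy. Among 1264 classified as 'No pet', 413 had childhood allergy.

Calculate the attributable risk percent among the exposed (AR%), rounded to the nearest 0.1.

56.4

From the description: a = 2326, b = 780, c = 413, d = 851.
Risk in exposed = 2326/3106 = 0.74887; risk in unexposed = 413/1264 = 0.32674.
RR = 0.74887/0.32674 = 2.29195
AR% = (RR − 1)/RR × 100 = (2.29195 − 1)/2.29195 × 100 = 56.3690%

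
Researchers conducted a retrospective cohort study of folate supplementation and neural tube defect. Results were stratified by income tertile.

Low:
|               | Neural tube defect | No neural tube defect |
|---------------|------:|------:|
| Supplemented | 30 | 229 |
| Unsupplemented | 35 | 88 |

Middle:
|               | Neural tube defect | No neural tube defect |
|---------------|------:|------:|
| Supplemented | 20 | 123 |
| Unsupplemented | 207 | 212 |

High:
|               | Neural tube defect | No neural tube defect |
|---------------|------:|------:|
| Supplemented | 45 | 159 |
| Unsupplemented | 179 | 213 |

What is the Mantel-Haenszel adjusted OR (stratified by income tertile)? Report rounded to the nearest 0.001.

OR_MH = Σ(aᵢdᵢ/nᵢ) / Σ(bᵢcᵢ/nᵢ), where nᵢ is the stratum total.
Stratum 1 (Low): n = 382; a·d/n = 30·88/382 = 6.9110; b·c/n = 229·35/382 = 20.9817
Stratum 2 (Middle): n = 562; a·d/n = 20·212/562 = 7.5445; b·c/n = 123·207/562 = 45.3043
Stratum 3 (High): n = 596; a·d/n = 45·213/596 = 16.0822; b·c/n = 159·179/596 = 47.7534
OR_MH = (6.9110 + 7.5445 + 16.0822) / (20.9817 + 45.3043 + 47.7534) = 30.5377 / 114.0393 = 0.26778

0.268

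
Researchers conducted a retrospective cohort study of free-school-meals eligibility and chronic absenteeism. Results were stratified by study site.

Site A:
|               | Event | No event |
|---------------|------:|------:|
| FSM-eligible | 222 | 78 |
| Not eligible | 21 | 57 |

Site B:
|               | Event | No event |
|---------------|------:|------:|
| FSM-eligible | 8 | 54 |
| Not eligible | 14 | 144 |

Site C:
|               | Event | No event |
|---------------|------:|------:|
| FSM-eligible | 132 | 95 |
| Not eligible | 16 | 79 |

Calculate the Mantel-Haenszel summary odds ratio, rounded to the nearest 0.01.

5.69

OR_MH = Σ(aᵢdᵢ/nᵢ) / Σ(bᵢcᵢ/nᵢ), where nᵢ is the stratum total.
Stratum 1 (Site A): n = 378; a·d/n = 222·57/378 = 33.4762; b·c/n = 78·21/378 = 4.3333
Stratum 2 (Site B): n = 220; a·d/n = 8·144/220 = 5.2364; b·c/n = 54·14/220 = 3.4364
Stratum 3 (Site C): n = 322; a·d/n = 132·79/322 = 32.3851; b·c/n = 95·16/322 = 4.7205
OR_MH = (33.4762 + 5.2364 + 32.3851) / (4.3333 + 3.4364 + 4.7205) = 71.0976 / 12.4902 = 5.69228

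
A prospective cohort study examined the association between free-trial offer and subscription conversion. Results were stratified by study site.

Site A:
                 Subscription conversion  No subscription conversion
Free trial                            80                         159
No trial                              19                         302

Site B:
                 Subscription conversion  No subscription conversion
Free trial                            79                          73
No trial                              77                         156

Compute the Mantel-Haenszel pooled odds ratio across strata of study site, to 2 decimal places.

OR_MH = Σ(aᵢdᵢ/nᵢ) / Σ(bᵢcᵢ/nᵢ), where nᵢ is the stratum total.
Stratum 1 (Site A): n = 560; a·d/n = 80·302/560 = 43.1429; b·c/n = 159·19/560 = 5.3946
Stratum 2 (Site B): n = 385; a·d/n = 79·156/385 = 32.0104; b·c/n = 73·77/385 = 14.6000
OR_MH = (43.1429 + 32.0104) / (5.3946 + 14.6000) = 75.1532 / 19.9946 = 3.75867

3.76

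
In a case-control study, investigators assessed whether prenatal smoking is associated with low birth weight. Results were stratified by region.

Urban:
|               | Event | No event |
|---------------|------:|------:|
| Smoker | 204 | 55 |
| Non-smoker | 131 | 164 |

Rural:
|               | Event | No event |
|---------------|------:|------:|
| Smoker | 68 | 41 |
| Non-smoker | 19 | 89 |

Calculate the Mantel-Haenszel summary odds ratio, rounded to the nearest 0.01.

OR_MH = Σ(aᵢdᵢ/nᵢ) / Σ(bᵢcᵢ/nᵢ), where nᵢ is the stratum total.
Stratum 1 (Urban): n = 554; a·d/n = 204·164/554 = 60.3899; b·c/n = 55·131/554 = 13.0054
Stratum 2 (Rural): n = 217; a·d/n = 68·89/217 = 27.8894; b·c/n = 41·19/217 = 3.5899
OR_MH = (60.3899 + 27.8894) / (13.0054 + 3.5899) = 88.2793 / 16.5953 = 5.31954

5.32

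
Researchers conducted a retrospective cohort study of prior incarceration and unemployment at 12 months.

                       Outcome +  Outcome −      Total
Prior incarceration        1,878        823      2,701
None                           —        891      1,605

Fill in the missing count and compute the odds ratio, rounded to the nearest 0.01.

The missing cell is in the unexposed row: 1605 − 891 = 714.
So a = 1878, b = 823, c = 714, d = 891.
OR = (a·d)/(b·c) = (1878 × 891) / (823 × 714) = 1673298 / 587622 = 2.84758

2.85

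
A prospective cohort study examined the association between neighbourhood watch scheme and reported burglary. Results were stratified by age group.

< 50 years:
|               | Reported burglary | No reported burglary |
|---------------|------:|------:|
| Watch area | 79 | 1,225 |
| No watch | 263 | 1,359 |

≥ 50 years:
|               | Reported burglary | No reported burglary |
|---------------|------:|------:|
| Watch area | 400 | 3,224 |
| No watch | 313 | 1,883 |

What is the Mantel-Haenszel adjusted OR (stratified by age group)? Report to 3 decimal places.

0.586

OR_MH = Σ(aᵢdᵢ/nᵢ) / Σ(bᵢcᵢ/nᵢ), where nᵢ is the stratum total.
Stratum 1 (< 50 years): n = 2926; a·d/n = 79·1359/2926 = 36.6921; b·c/n = 1225·263/2926 = 110.1077
Stratum 2 (≥ 50 years): n = 5820; a·d/n = 400·1883/5820 = 129.4158; b·c/n = 3224·313/5820 = 173.3869
OR_MH = (36.6921 + 129.4158) / (110.1077 + 173.3869) = 166.1079 / 283.4946 = 0.58593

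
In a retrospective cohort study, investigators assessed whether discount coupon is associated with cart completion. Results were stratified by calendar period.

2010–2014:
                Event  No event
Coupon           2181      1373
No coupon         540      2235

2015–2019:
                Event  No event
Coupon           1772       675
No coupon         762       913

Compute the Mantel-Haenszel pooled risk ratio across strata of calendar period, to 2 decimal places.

2.22

RR_MH = Σ(aᵢ·n₀ᵢ/nᵢ) / Σ(cᵢ·n₁ᵢ/nᵢ), with n₁ᵢ = aᵢ+bᵢ (exposed), n₀ᵢ = cᵢ+dᵢ (unexposed), nᵢ = n₁ᵢ+n₀ᵢ.
Stratum 1 (2010–2014): n₁ = 3554, n₀ = 2775, n = 6329; a·n₀/n = 2181·2775/6329 = 956.2767; c·n₁/n = 540·3554/6329 = 303.2327
Stratum 2 (2015–2019): n₁ = 2447, n₀ = 1675, n = 4122; a·n₀/n = 1772·1675/4122 = 720.0631; c·n₁/n = 762·2447/4122 = 452.3566
RR_MH = (956.2767 + 720.0631) / (303.2327 + 452.3566) = 1676.3397 / 755.5894 = 2.21859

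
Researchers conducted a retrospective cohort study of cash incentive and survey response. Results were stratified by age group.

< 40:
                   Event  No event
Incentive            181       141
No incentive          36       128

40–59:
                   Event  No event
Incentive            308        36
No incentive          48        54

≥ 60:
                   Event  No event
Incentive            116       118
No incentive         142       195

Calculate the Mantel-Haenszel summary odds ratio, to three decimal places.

2.853

OR_MH = Σ(aᵢdᵢ/nᵢ) / Σ(bᵢcᵢ/nᵢ), where nᵢ is the stratum total.
Stratum 1 (< 40): n = 486; a·d/n = 181·128/486 = 47.6708; b·c/n = 141·36/486 = 10.4444
Stratum 2 (40–59): n = 446; a·d/n = 308·54/446 = 37.2915; b·c/n = 36·48/446 = 3.8744
Stratum 3 (≥ 60): n = 571; a·d/n = 116·195/571 = 39.6147; b·c/n = 118·142/571 = 29.3450
OR_MH = (47.6708 + 37.2915 + 39.6147) / (10.4444 + 3.8744 + 29.3450) = 124.5770 / 43.6639 = 2.85309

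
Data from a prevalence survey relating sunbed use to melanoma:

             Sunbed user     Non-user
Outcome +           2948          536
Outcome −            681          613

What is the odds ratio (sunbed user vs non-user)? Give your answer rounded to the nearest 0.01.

Reading the table with exposure as columns: a = 2948 (Sunbed user, case), b = 681 (Sunbed user, non-case), c = 536 (Non-user, case), d = 613.
OR = (a·d)/(b·c) = (2948 × 613) / (681 × 536) = 1807124 / 365016 = 4.95081
The odds of melanoma are about 4.95 times as high in the sunbed user group.

4.95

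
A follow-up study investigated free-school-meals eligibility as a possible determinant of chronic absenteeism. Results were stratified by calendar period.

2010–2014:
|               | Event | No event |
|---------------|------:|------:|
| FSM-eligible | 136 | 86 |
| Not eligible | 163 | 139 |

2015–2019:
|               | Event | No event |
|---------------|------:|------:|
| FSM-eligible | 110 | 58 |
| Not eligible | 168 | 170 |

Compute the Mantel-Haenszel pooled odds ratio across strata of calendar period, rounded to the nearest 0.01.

1.59

OR_MH = Σ(aᵢdᵢ/nᵢ) / Σ(bᵢcᵢ/nᵢ), where nᵢ is the stratum total.
Stratum 1 (2010–2014): n = 524; a·d/n = 136·139/524 = 36.0763; b·c/n = 86·163/524 = 26.7519
Stratum 2 (2015–2019): n = 506; a·d/n = 110·170/506 = 36.9565; b·c/n = 58·168/506 = 19.2569
OR_MH = (36.0763 + 36.9565) / (26.7519 + 19.2569) = 73.0329 / 46.0088 = 1.58737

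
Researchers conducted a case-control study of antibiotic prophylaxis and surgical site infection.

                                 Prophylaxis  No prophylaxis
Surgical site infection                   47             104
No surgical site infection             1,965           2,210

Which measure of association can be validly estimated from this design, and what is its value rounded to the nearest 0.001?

Reading the table with exposure as columns: a = 47 (Prophylaxis, case), b = 1965 (Prophylaxis, non-case), c = 104 (No prophylaxis, case), d = 2210.
This is a case-control study: participants were sampled on outcome status, so risks in the source population cannot be estimated directly — relative risk is not valid here. The odds ratio is the appropriate measure.
OR = (a·d)/(b·c) = (47 × 2210) / (1965 × 104) = 103870 / 204360 = 0.50827

0.508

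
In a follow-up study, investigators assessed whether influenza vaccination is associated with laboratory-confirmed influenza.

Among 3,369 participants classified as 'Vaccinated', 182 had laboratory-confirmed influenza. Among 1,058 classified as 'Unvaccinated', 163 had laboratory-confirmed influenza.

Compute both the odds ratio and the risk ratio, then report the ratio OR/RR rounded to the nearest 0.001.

0.894

From the description: a = 182, b = 3187, c = 163, d = 895.
OR = (182·895)/(3187·163) = 162890/519481 = 0.31356
Risk in exposed = 182/3369 = 0.05402; risk in unexposed = 163/1058 = 0.15406; RR = 0.35065
OR/RR = 0.31356 / 0.35065 = 0.89424
The outcome is not rare, so the OR lies further from 1 than the RR.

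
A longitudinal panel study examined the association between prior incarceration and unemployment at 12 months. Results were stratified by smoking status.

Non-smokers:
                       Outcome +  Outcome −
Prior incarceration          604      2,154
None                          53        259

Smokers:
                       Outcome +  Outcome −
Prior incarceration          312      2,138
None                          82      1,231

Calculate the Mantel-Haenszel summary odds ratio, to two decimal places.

OR_MH = Σ(aᵢdᵢ/nᵢ) / Σ(bᵢcᵢ/nᵢ), where nᵢ is the stratum total.
Stratum 1 (Non-smokers): n = 3070; a·d/n = 604·259/3070 = 50.9564; b·c/n = 2154·53/3070 = 37.1863
Stratum 2 (Smokers): n = 3763; a·d/n = 312·1231/3763 = 102.0654; b·c/n = 2138·82/3763 = 46.5894
OR_MH = (50.9564 + 102.0654) / (37.1863 + 46.5894) = 153.0217 / 83.7757 = 1.82656

1.83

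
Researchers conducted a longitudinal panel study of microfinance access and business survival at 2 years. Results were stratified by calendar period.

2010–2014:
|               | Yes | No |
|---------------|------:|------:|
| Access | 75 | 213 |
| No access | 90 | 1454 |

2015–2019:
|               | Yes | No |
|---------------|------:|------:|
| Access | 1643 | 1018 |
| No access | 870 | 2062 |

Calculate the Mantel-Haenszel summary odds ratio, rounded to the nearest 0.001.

OR_MH = Σ(aᵢdᵢ/nᵢ) / Σ(bᵢcᵢ/nᵢ), where nᵢ is the stratum total.
Stratum 1 (2010–2014): n = 1832; a·d/n = 75·1454/1832 = 59.5251; b·c/n = 213·90/1832 = 10.4640
Stratum 2 (2015–2019): n = 5593; a·d/n = 1643·2062/5593 = 605.7332; b·c/n = 1018·870/5593 = 158.3515
OR_MH = (59.5251 + 605.7332) / (10.4640 + 158.3515) = 665.2583 / 168.8155 = 3.94074

3.941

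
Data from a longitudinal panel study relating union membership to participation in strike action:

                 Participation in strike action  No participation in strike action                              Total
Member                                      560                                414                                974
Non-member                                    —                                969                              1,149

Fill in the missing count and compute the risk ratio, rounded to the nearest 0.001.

The missing cell is in the unexposed row: 1149 − 969 = 180.
So a = 560, b = 414, c = 180, d = 969.
RR = [a/(a+b)] / [c/(c+d)] = (560/974) / (180/1149) = 0.57495/0.15666 = 3.67009

3.670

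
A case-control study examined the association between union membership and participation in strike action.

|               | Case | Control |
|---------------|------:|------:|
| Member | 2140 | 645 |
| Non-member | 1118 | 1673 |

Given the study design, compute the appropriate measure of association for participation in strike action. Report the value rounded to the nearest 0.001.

4.965

Cells: a = 2140, b = 645, c = 1118, d = 1673.
This is a case-control study: participants were sampled on outcome status, so risks in the source population cannot be estimated directly — relative risk is not valid here. The odds ratio is the appropriate measure.
OR = (a·d)/(b·c) = (2140 × 1673) / (645 × 1118) = 3580220 / 721110 = 4.96487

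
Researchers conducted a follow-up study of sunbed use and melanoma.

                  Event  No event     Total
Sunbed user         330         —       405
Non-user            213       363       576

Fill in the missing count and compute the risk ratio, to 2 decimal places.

2.20

The missing cell is in the exposed row: 405 − 330 = 75.
So a = 330, b = 75, c = 213, d = 363.
RR = [a/(a+b)] / [c/(c+d)] = (330/405) / (213/576) = 0.81481/0.36979 = 2.20344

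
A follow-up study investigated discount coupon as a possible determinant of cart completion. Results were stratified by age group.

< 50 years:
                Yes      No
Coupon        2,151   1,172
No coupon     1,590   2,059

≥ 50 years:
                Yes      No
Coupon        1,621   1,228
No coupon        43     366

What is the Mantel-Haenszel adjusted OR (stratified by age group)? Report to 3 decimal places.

2.883

OR_MH = Σ(aᵢdᵢ/nᵢ) / Σ(bᵢcᵢ/nᵢ), where nᵢ is the stratum total.
Stratum 1 (< 50 years): n = 6972; a·d/n = 2151·2059/6972 = 635.2423; b·c/n = 1172·1590/6972 = 267.2806
Stratum 2 (≥ 50 years): n = 3258; a·d/n = 1621·366/3258 = 182.1013; b·c/n = 1228·43/3258 = 16.2075
OR_MH = (635.2423 + 182.1013) / (267.2806 + 16.2075) = 817.3435 / 283.4880 = 2.88317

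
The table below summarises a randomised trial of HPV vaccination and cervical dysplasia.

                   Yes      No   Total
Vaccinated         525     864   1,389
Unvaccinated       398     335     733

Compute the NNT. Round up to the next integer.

7

Risk in treated group = 525/1389 = 0.37797; risk in control = 398/733 = 0.54297.
Absolute risk reduction = 0.54297 − 0.37797 = 0.16500
NNT = 1 / ARR = 1 / 0.16500 = 6.060 → round up → 7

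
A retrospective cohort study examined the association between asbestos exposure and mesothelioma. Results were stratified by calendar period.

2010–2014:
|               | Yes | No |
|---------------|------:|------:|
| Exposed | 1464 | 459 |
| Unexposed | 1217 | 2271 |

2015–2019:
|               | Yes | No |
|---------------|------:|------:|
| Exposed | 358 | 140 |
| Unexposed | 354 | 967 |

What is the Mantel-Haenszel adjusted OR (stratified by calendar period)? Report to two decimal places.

OR_MH = Σ(aᵢdᵢ/nᵢ) / Σ(bᵢcᵢ/nᵢ), where nᵢ is the stratum total.
Stratum 1 (2010–2014): n = 5411; a·d/n = 1464·2271/5411 = 614.4417; b·c/n = 459·1217/5411 = 103.2347
Stratum 2 (2015–2019): n = 1819; a·d/n = 358·967/1819 = 190.3167; b·c/n = 140·354/1819 = 27.2457
OR_MH = (614.4417 + 190.3167) / (103.2347 + 27.2457) = 804.7584 / 130.4804 = 6.16765

6.17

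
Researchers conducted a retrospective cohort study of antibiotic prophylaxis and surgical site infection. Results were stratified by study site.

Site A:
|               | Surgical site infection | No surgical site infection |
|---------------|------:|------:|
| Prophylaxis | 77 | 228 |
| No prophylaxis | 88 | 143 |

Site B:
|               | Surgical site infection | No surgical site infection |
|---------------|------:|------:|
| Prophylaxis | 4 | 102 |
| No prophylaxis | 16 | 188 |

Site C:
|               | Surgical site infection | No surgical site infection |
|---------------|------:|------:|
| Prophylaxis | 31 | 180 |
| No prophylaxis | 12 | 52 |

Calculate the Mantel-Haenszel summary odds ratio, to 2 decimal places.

OR_MH = Σ(aᵢdᵢ/nᵢ) / Σ(bᵢcᵢ/nᵢ), where nᵢ is the stratum total.
Stratum 1 (Site A): n = 536; a·d/n = 77·143/536 = 20.5429; b·c/n = 228·88/536 = 37.4328
Stratum 2 (Site B): n = 310; a·d/n = 4·188/310 = 2.4258; b·c/n = 102·16/310 = 5.2645
Stratum 3 (Site C): n = 275; a·d/n = 31·52/275 = 5.8618; b·c/n = 180·12/275 = 7.8545
OR_MH = (20.5429 + 2.4258 + 5.8618) / (37.4328 + 5.2645 + 7.8545) = 28.8305 / 50.5519 = 0.57032

0.57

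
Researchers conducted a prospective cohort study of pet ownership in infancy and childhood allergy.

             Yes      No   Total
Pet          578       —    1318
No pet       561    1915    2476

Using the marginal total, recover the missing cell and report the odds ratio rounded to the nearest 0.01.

2.67

The missing cell is in the exposed row: 1318 − 578 = 740.
So a = 578, b = 740, c = 561, d = 1915.
OR = (a·d)/(b·c) = (578 × 1915) / (740 × 561) = 1106870 / 415140 = 2.66626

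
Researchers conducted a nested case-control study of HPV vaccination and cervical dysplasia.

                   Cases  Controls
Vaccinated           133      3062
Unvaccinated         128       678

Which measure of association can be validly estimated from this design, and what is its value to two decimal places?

0.23

Cells: a = 133, b = 3062, c = 128, d = 678.
This is a nested case-control study: participants were sampled on outcome status, so risks in the source population cannot be estimated directly — relative risk is not valid here. The odds ratio is the appropriate measure.
OR = (a·d)/(b·c) = (133 × 678) / (3062 × 128) = 90174 / 391936 = 0.23007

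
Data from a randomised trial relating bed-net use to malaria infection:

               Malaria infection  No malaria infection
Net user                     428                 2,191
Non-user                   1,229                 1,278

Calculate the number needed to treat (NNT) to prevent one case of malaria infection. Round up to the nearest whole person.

Risk in treated group = 428/2619 = 0.16342; risk in control = 1229/2507 = 0.49023.
Absolute risk reduction = 0.49023 − 0.16342 = 0.32681
NNT = 1 / ARR = 1 / 0.32681 = 3.060 → round up → 4

4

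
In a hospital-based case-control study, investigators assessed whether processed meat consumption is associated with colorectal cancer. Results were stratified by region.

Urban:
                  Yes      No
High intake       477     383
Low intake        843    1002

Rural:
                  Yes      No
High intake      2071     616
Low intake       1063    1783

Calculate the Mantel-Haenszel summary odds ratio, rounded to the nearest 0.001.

OR_MH = Σ(aᵢdᵢ/nᵢ) / Σ(bᵢcᵢ/nᵢ), where nᵢ is the stratum total.
Stratum 1 (Urban): n = 2705; a·d/n = 477·1002/2705 = 176.6928; b·c/n = 383·843/2705 = 119.3601
Stratum 2 (Rural): n = 5533; a·d/n = 2071·1783/5533 = 667.3763; b·c/n = 616·1063/5533 = 118.3459
OR_MH = (176.6928 + 667.3763) / (119.3601 + 118.3459) = 844.0691 / 237.7060 = 3.55090

3.551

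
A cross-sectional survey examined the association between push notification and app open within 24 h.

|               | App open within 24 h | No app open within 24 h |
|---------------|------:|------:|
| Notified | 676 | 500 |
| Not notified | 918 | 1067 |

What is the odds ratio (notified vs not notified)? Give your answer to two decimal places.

Cells: a = 676, b = 500, c = 918, d = 1067.
OR = (a·d)/(b·c) = (676 × 1067) / (500 × 918) = 721292 / 459000 = 1.57144
The odds of app open within 24 h are about 1.57 times as high in the notified group.

1.57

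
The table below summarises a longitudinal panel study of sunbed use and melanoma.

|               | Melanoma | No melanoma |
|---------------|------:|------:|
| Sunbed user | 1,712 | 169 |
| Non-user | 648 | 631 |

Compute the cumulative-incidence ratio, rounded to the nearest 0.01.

Cells: a = 1712, b = 169, c = 648, d = 631.
Risk in exposed = 1712/1881 = 0.91015; risk in unexposed = 648/1279 = 0.50665.
RR = 0.91015 / 0.50665 = 1.79643
The risk among the exposed is 1.80 times that among the unexposed.

1.80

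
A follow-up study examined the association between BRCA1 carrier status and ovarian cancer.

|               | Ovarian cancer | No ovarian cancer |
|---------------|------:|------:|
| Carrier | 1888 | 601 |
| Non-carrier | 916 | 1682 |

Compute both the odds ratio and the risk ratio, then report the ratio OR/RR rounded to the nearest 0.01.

Cells: a = 1888, b = 601, c = 916, d = 1682.
OR = (1888·1682)/(601·916) = 3175616/550516 = 5.76844
Risk in exposed = 1888/2489 = 0.75854; risk in unexposed = 916/2598 = 0.35258; RR = 2.15140
OR/RR = 5.76844 / 2.15140 = 2.68125
The outcome is not rare, so the OR lies further from 1 than the RR.

2.68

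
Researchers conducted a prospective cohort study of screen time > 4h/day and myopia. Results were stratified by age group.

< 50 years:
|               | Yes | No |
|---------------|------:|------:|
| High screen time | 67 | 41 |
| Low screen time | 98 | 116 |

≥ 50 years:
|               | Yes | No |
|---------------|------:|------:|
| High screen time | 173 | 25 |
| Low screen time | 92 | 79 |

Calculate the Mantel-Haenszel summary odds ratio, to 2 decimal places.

3.27

OR_MH = Σ(aᵢdᵢ/nᵢ) / Σ(bᵢcᵢ/nᵢ), where nᵢ is the stratum total.
Stratum 1 (< 50 years): n = 322; a·d/n = 67·116/322 = 24.1366; b·c/n = 41·98/322 = 12.4783
Stratum 2 (≥ 50 years): n = 369; a·d/n = 173·79/369 = 37.0379; b·c/n = 25·92/369 = 6.2331
OR_MH = (24.1366 + 37.0379) / (12.4783 + 6.2331) = 61.1746 / 18.7113 = 3.26939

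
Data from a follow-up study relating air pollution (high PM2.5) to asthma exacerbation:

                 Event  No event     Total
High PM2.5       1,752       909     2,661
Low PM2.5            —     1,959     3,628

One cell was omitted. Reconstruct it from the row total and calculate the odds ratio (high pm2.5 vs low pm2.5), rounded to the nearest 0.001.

2.262

The missing cell is in the unexposed row: 3628 − 1959 = 1669.
So a = 1752, b = 909, c = 1669, d = 1959.
OR = (a·d)/(b·c) = (1752 × 1959) / (909 × 1669) = 3432168 / 1517121 = 2.26229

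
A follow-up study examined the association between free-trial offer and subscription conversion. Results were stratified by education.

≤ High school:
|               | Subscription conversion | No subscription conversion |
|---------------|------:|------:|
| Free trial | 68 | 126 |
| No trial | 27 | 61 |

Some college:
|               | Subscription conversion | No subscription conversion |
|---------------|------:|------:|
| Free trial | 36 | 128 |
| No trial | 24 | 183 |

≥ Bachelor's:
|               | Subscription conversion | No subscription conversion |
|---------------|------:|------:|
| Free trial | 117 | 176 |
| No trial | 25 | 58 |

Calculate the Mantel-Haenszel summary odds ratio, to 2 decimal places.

OR_MH = Σ(aᵢdᵢ/nᵢ) / Σ(bᵢcᵢ/nᵢ), where nᵢ is the stratum total.
Stratum 1 (≤ High school): n = 282; a·d/n = 68·61/282 = 14.7092; b·c/n = 126·27/282 = 12.0638
Stratum 2 (Some college): n = 371; a·d/n = 36·183/371 = 17.7574; b·c/n = 128·24/371 = 8.2803
Stratum 3 (≥ Bachelor's): n = 376; a·d/n = 117·58/376 = 18.0479; b·c/n = 176·25/376 = 11.7021
OR_MH = (14.7092 + 17.7574 + 18.0479) / (12.0638 + 8.2803 + 11.7021) = 50.5145 / 32.0463 = 1.57630

1.58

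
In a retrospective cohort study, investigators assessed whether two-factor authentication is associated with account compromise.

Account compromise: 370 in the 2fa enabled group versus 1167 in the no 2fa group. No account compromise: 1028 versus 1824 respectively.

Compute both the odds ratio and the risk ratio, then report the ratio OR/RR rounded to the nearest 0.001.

0.829

From the description: a = 370, b = 1028, c = 1167, d = 1824.
OR = (370·1824)/(1028·1167) = 674880/1199676 = 0.56255
Risk in exposed = 370/1398 = 0.26466; risk in unexposed = 1167/2991 = 0.39017; RR = 0.67833
OR/RR = 0.56255 / 0.67833 = 0.82932
The outcome is not rare, so the OR lies further from 1 than the RR.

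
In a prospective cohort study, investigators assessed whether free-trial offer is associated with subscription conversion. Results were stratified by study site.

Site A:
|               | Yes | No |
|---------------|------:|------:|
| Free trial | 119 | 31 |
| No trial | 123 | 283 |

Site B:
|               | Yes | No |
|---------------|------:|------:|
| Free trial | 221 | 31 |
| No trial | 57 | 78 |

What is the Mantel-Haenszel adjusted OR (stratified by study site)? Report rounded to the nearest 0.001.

9.201

OR_MH = Σ(aᵢdᵢ/nᵢ) / Σ(bᵢcᵢ/nᵢ), where nᵢ is the stratum total.
Stratum 1 (Site A): n = 556; a·d/n = 119·283/556 = 60.5701; b·c/n = 31·123/556 = 6.8579
Stratum 2 (Site B): n = 387; a·d/n = 221·78/387 = 44.5426; b·c/n = 31·57/387 = 4.5659
OR_MH = (60.5701 + 44.5426) / (6.8579 + 4.5659) = 105.1128 / 11.4238 = 9.20121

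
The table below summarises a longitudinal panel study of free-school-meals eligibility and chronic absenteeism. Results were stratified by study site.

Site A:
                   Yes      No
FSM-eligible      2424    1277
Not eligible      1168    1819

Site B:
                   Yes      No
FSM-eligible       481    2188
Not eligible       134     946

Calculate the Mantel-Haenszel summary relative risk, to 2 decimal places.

1.65

RR_MH = Σ(aᵢ·n₀ᵢ/nᵢ) / Σ(cᵢ·n₁ᵢ/nᵢ), with n₁ᵢ = aᵢ+bᵢ (exposed), n₀ᵢ = cᵢ+dᵢ (unexposed), nᵢ = n₁ᵢ+n₀ᵢ.
Stratum 1 (Site A): n₁ = 3701, n₀ = 2987, n = 6688; a·n₀/n = 2424·2987/6688 = 1082.6089; c·n₁/n = 1168·3701/6688 = 646.3469
Stratum 2 (Site B): n₁ = 2669, n₀ = 1080, n = 3749; a·n₀/n = 481·1080/3749 = 138.5650; c·n₁/n = 134·2669/3749 = 95.3977
RR_MH = (1082.6089 + 138.5650) / (646.3469 + 95.3977) = 1221.1738 / 741.7446 = 1.64635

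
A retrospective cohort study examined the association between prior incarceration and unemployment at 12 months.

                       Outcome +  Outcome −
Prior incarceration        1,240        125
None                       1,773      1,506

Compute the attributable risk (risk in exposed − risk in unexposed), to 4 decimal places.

0.3677

Cells: a = 1240, b = 125, c = 1773, d = 1506.
Risk in exposed = 1240/1365 = 0.908425; risk in unexposed = 1773/3279 = 0.540714.
Risk difference = 0.908425 − 0.540714 = 0.367711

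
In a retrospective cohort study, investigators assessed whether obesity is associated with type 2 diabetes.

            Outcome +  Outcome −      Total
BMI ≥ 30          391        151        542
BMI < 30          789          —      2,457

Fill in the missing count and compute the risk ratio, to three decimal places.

2.246

The missing cell is in the unexposed row: 2457 − 789 = 1668.
So a = 391, b = 151, c = 789, d = 1668.
RR = [a/(a+b)] / [c/(c+d)] = (391/542) / (789/2457) = 0.72140/0.32112 = 2.24650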